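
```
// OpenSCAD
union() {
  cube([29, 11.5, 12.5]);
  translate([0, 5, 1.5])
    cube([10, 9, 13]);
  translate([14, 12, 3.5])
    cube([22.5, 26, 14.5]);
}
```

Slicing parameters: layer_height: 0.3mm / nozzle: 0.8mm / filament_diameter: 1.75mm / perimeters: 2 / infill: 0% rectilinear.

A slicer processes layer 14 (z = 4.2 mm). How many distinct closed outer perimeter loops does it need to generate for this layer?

2

At z = 4.2 mm: the 29×11.5 cube contributes its full rectangle; the cube at (0, 5) is present — its section is the full 10×9 rectangle; the cube at (14, 12) is present — its section is the full 22.5×26 rectangle; Merging all regions: the regions partially overlap (shared area 65.00 mm²), so overlapping operands fuse into one piece — 2 connected regions. The result has 2 disconnected regions.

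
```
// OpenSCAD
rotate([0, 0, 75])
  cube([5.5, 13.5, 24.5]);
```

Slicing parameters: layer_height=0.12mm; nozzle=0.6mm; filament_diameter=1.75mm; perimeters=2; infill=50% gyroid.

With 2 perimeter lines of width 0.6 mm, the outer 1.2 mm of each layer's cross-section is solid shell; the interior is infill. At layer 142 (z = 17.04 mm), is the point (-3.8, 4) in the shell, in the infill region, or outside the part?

infill

At z = 17.04 mm: the cube (footprint 5.5×13.5) is included at this height; (whole slice rotated 75° about Z — lengths, areas and connectivity unchanged). Overall, the cross-section is a single solid region. Undo the 75° rotation: the query point maps to (2.880, 4.706) in the un-rotated model frame. The nearest boundary edge runs (5.50, 0.00)→(5.50, 13.50); distance from the point to it = 2.62 mm. The point is inside the cross-section and 2.62 mm from the nearest boundary — more than the 1.2 mm shell width (2 × 0.6), so it's in the infill interior.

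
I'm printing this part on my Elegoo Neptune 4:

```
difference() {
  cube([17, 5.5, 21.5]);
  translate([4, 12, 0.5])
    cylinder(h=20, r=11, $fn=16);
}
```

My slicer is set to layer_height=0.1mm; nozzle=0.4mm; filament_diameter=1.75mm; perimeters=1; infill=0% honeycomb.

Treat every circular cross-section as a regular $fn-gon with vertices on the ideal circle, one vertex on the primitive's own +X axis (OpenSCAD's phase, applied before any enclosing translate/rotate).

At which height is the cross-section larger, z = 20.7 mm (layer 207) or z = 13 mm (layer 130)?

Layer 207 (z = 20.7): the cube (footprint 17×5.5) is included at this height (area 93.50 mm²); the cylinder at (4, 12) is not intersected at this z (z outside [0.5, 20.5]); After the difference (first − rest): none of the subtracted shapes is present at this height, so the 17×5.5 cube is unchanged — area = 93.50 mm². So its area = 93.50 mm². Layer 130 (z = 13): the cube is present — its section is the full 17×5.5 rectangle (area 93.50 mm²); the cylinder at (4, 12): section is a regular 16-gon, circumradius r=11 (area = (16/2)·11.000²·sin(360°/16) = 370.44 mm²); Subtracting the remaining from the first: starting from the 17×5.5 cube (93.50 mm²), the r=11 cylinder at (4, 12) partially overlaps it — only the 42.95 mm² overlap (of its 370.44 mm²) is removed, clipping the outline — area = 50.55 mm². So its area = 50.55 mm². Layer 207 is larger (93.50 vs 50.55 mm²).

layer 207 (z = 20.7 mm)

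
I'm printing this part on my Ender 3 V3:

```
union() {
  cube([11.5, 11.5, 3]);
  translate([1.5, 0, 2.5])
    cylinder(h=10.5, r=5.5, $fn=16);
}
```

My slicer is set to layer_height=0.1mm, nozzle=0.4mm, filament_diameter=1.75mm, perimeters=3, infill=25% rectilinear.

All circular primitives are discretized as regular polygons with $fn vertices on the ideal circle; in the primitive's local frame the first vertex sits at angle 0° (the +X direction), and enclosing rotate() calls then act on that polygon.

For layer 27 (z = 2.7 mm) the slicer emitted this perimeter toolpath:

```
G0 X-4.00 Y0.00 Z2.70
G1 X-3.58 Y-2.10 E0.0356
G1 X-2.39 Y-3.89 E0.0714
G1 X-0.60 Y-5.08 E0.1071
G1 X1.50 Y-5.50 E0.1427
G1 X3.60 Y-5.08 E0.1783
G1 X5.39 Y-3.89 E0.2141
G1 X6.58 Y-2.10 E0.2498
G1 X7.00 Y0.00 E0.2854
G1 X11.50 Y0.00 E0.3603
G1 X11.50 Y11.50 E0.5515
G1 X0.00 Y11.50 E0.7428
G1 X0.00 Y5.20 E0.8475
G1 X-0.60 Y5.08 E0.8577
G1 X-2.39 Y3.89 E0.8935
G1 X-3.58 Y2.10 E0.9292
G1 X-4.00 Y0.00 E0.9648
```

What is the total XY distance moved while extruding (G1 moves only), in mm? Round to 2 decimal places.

Sum the Euclidean lengths of each G1 segment: total = 58.02 mm.

58.02 mm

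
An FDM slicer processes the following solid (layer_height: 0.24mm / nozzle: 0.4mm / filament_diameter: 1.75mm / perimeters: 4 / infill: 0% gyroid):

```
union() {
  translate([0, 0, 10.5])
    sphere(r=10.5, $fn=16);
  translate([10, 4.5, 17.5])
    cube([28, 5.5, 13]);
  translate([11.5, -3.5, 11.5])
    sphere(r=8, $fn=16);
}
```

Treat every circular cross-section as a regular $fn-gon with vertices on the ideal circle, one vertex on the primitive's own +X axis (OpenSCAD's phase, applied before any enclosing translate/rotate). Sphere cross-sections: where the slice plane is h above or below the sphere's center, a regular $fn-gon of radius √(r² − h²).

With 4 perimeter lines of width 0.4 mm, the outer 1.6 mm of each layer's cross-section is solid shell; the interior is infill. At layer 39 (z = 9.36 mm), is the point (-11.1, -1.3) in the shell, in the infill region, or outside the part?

outside

At z = 9.36 mm: the r=10.5 sphere contributes a regular 16-gon of circumradius √(10.5²−1.14²) = 10.438; the cube at (10, 4.5) is absent (z outside [17.5, 30.5]); the r=8 sphere at (11.5, -3.5) slices to a regular 16-gon of circumradius 7.708 (√(r²−h²) with h=2.14 from center); Combining (union): the regions partially overlap (shared area 53.17 mm²), so overlapping operands fuse into one piece — 1 connected region. Overall, the cross-section is a single solid region. The nearest boundary edge runs (-9.64, -3.99)→(-10.44, 0.00); distance from the point to it = 0.90 mm. The point is not inside any of the regions above, so it lies outside the cross-section (0.90 mm from the nearest boundary).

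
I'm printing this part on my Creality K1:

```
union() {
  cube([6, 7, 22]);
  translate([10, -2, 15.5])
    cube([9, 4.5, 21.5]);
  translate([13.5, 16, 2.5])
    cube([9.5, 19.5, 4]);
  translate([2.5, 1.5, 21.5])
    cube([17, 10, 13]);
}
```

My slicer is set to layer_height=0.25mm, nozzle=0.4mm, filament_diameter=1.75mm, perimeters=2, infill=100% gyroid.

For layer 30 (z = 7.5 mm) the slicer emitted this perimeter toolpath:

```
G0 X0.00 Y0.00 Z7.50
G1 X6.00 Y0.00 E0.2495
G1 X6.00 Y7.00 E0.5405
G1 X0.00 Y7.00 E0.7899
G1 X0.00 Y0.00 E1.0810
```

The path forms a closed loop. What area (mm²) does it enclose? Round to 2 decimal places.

Apply the shoelace formula to the sequence of (X, Y) vertices; enclosed area = 42.00 mm².

42.00 mm²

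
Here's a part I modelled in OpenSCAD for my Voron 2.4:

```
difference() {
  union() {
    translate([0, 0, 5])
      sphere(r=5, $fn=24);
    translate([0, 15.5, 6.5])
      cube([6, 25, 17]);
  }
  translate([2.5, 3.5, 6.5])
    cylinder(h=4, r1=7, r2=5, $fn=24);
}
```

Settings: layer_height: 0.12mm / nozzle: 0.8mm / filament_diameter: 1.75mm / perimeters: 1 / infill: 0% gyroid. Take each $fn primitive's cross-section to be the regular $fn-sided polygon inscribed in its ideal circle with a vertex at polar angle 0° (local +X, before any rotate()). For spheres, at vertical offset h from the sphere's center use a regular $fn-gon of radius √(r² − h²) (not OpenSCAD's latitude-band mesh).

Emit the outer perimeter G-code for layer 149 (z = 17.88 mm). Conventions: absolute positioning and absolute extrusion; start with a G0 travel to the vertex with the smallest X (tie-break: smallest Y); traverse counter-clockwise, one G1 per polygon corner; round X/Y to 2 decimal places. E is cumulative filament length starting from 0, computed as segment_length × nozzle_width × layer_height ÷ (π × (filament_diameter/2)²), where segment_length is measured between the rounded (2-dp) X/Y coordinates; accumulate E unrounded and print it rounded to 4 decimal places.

G0 X0.00 Y15.50 Z17.88
G1 X6.00 Y15.50 E0.2395
G1 X6.00 Y40.50 E1.2373
G1 X0.00 Y40.50 E1.4767
G1 X0.00 Y15.50 E2.4746

At z = 17.88 mm: the sphere is not intersected at this z (|z−center|=12.880 > r=5); the cube at (0, 15.5) (footprint 6×25) is included at this height; Taking the union: only the 6×25 cube at (0, 15.5) is present, so the union is just that shape — 1 connected region; the cone at (2.5, 3.5) does not reach this height (z outside [6.5, 10.5]); Taking the first minus the rest: none of the subtracted shapes is present at this height, so that combined region is unchanged — 1 connected region. The outline is a single polygon with 4 vertices. Extrusion per mm of travel: 0.8 × 0.12 / (π × 0.875²) = 0.039912. Accumulating E over each segment gives final E = 2.4746.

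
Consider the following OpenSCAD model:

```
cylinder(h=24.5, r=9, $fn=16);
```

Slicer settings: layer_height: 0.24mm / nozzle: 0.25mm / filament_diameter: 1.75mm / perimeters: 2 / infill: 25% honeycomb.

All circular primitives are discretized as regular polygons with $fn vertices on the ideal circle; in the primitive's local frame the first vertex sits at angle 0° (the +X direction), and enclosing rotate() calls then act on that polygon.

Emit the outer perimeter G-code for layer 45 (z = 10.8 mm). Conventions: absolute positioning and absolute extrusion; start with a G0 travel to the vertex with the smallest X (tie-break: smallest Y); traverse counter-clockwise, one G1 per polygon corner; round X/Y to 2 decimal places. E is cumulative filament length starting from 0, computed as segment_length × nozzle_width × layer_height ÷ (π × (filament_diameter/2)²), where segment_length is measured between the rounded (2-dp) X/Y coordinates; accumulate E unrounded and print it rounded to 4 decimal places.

At z = 10.8 mm: the r=9 cylinder gives a regular 16-gon of circumradius 9 (constant along its height). The outline is a single polygon with 16 vertices. Extrusion per mm of travel: 0.25 × 0.24 / (π × 0.875²) = 0.024945. Accumulating E over each segment gives final E = 1.4009.

G0 X-9.00 Y0.00 Z10.80
G1 X-8.31 Y-3.44 E0.0875
G1 X-6.36 Y-6.36 E0.1751
G1 X-3.44 Y-8.31 E0.2627
G1 X0.00 Y-9.00 E0.3502
G1 X3.44 Y-8.31 E0.4377
G1 X6.36 Y-6.36 E0.5253
G1 X8.31 Y-3.44 E0.6129
G1 X9.00 Y0.00 E0.7004
G1 X8.31 Y3.44 E0.7880
G1 X6.36 Y6.36 E0.8755
G1 X3.44 Y8.31 E0.9631
G1 X0.00 Y9.00 E1.0507
G1 X-3.44 Y8.31 E1.1382
G1 X-6.36 Y6.36 E1.2258
G1 X-8.31 Y3.44 E1.3134
G1 X-9.00 Y0.00 E1.4009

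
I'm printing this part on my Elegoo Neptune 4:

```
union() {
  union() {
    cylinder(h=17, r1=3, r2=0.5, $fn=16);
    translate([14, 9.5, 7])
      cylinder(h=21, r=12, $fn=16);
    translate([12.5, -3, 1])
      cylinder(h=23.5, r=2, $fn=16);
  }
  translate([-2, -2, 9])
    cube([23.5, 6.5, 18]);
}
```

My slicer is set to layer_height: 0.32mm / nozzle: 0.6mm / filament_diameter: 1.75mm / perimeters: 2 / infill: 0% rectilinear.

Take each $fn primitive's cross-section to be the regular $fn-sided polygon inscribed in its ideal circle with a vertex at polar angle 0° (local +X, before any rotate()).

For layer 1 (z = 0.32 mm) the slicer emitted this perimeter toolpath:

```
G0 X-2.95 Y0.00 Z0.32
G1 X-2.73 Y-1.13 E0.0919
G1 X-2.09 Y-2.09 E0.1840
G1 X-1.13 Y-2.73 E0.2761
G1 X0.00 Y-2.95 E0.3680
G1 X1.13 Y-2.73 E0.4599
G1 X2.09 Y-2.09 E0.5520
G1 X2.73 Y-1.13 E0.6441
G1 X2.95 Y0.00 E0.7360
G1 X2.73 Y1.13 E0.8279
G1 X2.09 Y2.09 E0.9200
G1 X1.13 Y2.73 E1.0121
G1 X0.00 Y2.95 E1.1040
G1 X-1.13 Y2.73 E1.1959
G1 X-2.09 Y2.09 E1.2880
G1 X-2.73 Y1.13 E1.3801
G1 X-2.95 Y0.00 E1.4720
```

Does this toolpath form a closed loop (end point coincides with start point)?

yes

Start point (G0): (-2.95, 0.00). End point (last G1): the path returns to the start — closed.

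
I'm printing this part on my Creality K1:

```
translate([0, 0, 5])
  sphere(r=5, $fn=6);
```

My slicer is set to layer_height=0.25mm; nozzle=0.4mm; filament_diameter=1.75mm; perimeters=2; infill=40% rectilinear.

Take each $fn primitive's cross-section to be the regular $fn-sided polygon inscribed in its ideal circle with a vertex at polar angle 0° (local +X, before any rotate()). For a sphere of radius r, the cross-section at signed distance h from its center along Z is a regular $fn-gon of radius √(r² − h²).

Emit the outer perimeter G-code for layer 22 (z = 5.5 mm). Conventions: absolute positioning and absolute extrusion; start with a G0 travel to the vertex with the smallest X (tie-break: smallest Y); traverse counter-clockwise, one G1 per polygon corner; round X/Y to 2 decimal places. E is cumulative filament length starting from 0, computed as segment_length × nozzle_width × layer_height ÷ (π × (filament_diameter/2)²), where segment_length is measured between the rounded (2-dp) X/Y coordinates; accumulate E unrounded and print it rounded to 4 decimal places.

At z = 5.5 mm: the sphere: section is a regular 6-gon, circumradius = √(r²−h²) = √(5²−0.5²) = 4.975. The outline is a single polygon with 6 vertices. Extrusion per mm of travel: 0.4 × 0.25 / (π × 0.875²) = 0.041575. Accumulating E over each segment gives final E = 1.2410.

G0 X-4.97 Y0.00 Z5.50
G1 X-2.49 Y-4.31 E0.2067
G1 X2.49 Y-4.31 E0.4138
G1 X4.97 Y0.00 E0.6205
G1 X2.49 Y4.31 E0.8273
G1 X-2.49 Y4.31 E1.0343
G1 X-4.97 Y0.00 E1.2410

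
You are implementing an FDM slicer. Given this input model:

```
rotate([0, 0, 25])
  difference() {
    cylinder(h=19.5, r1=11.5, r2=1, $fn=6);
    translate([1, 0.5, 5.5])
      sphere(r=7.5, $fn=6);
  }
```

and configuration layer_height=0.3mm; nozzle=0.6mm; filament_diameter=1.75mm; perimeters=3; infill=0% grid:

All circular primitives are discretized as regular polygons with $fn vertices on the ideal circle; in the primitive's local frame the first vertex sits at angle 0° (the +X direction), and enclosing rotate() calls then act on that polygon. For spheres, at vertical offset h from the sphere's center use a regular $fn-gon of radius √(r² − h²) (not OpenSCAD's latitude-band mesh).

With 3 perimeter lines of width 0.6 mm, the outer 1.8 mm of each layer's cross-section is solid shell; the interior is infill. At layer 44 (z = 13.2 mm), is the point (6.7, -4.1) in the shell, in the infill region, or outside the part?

At z = 13.2 mm: the cone contributes a regular 6-gon of circumradius 4.392 (interpolated between r1=11.5 and r2=1 at t=0.677); the sphere at (1, 0.5) is absent (|z−center|=7.700 > r=7.5); Taking the first minus the rest: none of the subtracted shapes is present at this height, so the cone is unchanged — 1 connected region; (rotated 25° about Z; rotation is an isometry so areas/perimeters/island counts are preserved). Overall, the cross-section is a single solid region. Undo the 25° rotation: the query point maps to (4.340, -6.547) in the un-rotated model frame. The nearest boundary edge runs (2.20, -3.80)→(4.39, 0.00); distance from the point to it = 3.48 mm. The point is not inside any of the regions above, so it lies outside the cross-section (3.48 mm from the nearest boundary).

outside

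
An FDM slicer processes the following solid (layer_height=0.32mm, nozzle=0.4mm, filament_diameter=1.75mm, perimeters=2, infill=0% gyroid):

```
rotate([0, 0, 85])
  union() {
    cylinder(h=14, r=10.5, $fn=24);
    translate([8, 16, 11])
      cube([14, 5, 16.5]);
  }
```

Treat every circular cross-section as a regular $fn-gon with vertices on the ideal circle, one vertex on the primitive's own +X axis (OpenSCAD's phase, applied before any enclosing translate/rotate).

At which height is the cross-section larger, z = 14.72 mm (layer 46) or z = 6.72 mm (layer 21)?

Layer 46 (z = 14.72): the cylinder is absent (z outside [0, 14]); the cube at (8, 16) (footprint 14×5) is included at this height (area 70.00 mm²); Combining (union): only the 14×5 cube at (8, 16) is present, so the union is just that shape — area = 70.00 mm²; (whole slice rotated 85° about Z — lengths, areas and connectivity unchanged). So its area = 70.00 mm². Layer 21 (z = 6.72): the r=10.5 cylinder contributes a regular 24-gon of circumradius 10.5 (area = (24/2)·10.500²·sin(360°/24) = 342.42 mm²); the cube at (8, 16) is absent (z outside [11, 27.5]); Taking the union: only the r=10.5 cylinder is present, so the union is just that shape — area = 342.42 mm²; (whole slice rotated 85° about Z — lengths, areas and connectivity unchanged). So its area = 342.42 mm². Layer 21 is larger (342.42 vs 70.00 mm²).

layer 21 (z = 6.72 mm)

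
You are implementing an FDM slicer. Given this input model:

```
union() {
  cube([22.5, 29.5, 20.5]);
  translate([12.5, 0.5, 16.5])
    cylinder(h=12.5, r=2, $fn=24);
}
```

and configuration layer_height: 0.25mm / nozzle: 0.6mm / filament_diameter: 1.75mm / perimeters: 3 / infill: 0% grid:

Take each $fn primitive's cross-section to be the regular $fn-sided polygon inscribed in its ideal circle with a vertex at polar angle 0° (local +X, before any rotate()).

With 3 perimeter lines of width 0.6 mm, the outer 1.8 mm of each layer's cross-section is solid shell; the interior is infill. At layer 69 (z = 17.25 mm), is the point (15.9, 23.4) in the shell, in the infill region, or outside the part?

infill

At z = 17.25 mm: the cube is present — its section is the full 22.5×29.5 rectangle; the cylinder at (12.5, 0.5): section is a regular 24-gon, circumradius r=2; Merging all regions: the regions partially overlap (shared area 8.18 mm²), so overlapping operands fuse into one piece — 1 connected region. Overall, the cross-section is a single solid region. The nearest boundary edge runs (0.00, 29.50)→(22.50, 29.50); distance from the point to it = 6.10 mm. The point is inside the cross-section and 6.10 mm from the nearest boundary — more than the 1.8 mm shell width (3 × 0.6), so it's in the infill interior.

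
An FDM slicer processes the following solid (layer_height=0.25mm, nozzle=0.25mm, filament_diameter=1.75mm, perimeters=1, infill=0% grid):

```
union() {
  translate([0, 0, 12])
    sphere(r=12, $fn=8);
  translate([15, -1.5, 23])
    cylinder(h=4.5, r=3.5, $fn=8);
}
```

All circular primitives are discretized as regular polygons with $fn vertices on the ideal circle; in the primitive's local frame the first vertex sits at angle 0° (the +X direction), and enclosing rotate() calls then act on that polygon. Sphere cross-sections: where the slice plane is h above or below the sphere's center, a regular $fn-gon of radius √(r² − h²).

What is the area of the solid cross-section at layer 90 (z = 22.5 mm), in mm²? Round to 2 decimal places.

At z = 22.5 mm: the r=12 sphere contributes a regular 8-gon of circumradius √(12²−10.5²) = 5.809 (area = (8/2)·5.809²·sin(360°/8) = 95.46 mm²); the cylinder at (15, -1.5) is not intersected at this z (z outside [23, 27.5]); Combining (union): only the r=12 sphere is present, so the union is just that shape — area = 95.46 mm². Overall, the cross-section is a single solid region. Net area = 95.46 mm².

95.46 mm²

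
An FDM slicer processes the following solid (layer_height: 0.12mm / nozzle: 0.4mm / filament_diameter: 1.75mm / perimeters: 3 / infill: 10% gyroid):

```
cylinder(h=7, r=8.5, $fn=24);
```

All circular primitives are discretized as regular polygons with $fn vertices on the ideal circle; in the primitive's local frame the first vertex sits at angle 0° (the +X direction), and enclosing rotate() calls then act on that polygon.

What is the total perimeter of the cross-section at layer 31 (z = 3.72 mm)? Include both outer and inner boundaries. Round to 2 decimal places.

53.25 mm

At z = 3.72 mm: the cylinder: section is a regular 24-gon, circumradius r=8.5 (perimeter = 2·24·8.500·sin(180°/24) = 53.25 mm). Overall, the cross-section is a single solid region. Total boundary length (outer) = 53.25 mm.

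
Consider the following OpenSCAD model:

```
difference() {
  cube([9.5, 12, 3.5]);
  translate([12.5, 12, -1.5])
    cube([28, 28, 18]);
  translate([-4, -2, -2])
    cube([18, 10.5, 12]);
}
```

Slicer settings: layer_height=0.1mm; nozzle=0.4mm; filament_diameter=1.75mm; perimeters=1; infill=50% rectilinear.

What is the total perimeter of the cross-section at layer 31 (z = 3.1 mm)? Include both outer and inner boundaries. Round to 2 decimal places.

26.00 mm

At z = 3.1 mm: the cube (footprint 9.5×12) is included at this height (perimeter 43.00 mm); the 28×28 cube at (12.5, 12) contributes its full rectangle (perimeter 112.00 mm); the 18×10.5 cube at (-4, -2) contributes its full rectangle (perimeter 57.00 mm); After the difference (first − rest): starting from the 9.5×12 cube, the 28×28 cube at (12.5, 12) misses the remaining region (no effect); the 18×10.5 cube at (-4, -2) partially overlaps it — only the 80.75 mm² overlap (of its 189.00 mm²) is removed, clipping the outline — boundary = 26.00 mm. Overall, the cross-section is a single solid region. Total boundary length (outer) = 26.00 mm.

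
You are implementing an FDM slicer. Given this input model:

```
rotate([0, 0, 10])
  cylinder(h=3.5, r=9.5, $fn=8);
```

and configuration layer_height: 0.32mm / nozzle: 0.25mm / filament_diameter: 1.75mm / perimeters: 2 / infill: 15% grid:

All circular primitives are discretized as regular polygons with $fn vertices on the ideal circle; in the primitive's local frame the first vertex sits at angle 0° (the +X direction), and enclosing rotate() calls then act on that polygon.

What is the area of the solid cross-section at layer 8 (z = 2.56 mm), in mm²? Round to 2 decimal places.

255.27 mm²

At z = 2.56 mm: the r=9.5 cylinder gives a regular 8-gon of circumradius 9.5 (constant along its height) (area = (8/2)·9.500²·sin(360°/8) = 255.27 mm²); (rotated 10° about Z; rotation is an isometry so areas/perimeters/island counts are preserved). Overall, the cross-section is a single solid region. Net area = 255.27 mm².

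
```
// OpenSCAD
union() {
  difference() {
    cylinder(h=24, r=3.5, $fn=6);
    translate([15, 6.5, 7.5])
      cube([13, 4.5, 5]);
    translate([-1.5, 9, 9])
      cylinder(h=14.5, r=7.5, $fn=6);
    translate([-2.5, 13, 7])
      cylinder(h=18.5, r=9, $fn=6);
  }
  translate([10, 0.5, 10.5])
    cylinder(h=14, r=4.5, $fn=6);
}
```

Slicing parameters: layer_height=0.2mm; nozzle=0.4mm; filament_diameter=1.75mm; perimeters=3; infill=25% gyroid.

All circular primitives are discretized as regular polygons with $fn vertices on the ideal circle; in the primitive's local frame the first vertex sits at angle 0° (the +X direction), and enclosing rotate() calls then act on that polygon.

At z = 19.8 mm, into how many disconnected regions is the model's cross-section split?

At z = 19.8 mm: the r=3.5 cylinder gives a regular 6-gon of circumradius 3.5 (constant along its height); the cube at (15, 6.5) is absent (z outside [7.5, 12.5]); the cylinder at (-1.5, 9): section is a regular 6-gon, circumradius r=7.5; the r=9 cylinder at (-2.5, 13) contributes a regular 6-gon of circumradius 9; Taking the first minus the rest: starting from the r=3.5 cylinder, the r=7.5 cylinder at (-1.5, 9) partially overlaps it — only the 2.00 mm² overlap (of its 146.14 mm²) is removed, clipping the outline; the r=9 cylinder at (-2.5, 13) misses the remaining region (no effect) — 1 connected region; the cylinder at (10, 0.5): section is a regular 6-gon, circumradius r=4.5; Merging all regions: the 2 present regions are separate (no shared area or edge), so areas and boundary lengths simply add and each stays a separate island — 2 connected regions. The result has 2 disconnected regions.

2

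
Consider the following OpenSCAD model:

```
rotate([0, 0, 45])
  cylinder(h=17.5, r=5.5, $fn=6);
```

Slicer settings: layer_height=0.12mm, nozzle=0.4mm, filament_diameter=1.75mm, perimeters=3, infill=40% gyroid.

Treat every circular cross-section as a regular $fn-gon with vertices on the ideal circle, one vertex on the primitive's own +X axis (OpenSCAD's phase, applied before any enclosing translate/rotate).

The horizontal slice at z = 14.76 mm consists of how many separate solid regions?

1

At z = 14.76 mm: the r=5.5 cylinder contributes a regular 6-gon of circumradius 5.5; (rotated 45° about Z; rotation is an isometry so areas/perimeters/island counts are preserved). The result has 1 disconnected region.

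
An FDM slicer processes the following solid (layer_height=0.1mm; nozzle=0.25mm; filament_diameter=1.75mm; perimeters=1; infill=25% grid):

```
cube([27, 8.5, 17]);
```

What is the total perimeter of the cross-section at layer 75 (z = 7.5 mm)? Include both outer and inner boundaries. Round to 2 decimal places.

71.00 mm

At z = 7.5 mm: the cube is present — its section is the full 27×8.5 rectangle (perimeter 71.00 mm). Overall, the cross-section is a single solid region. Total boundary length (outer) = 71.00 mm.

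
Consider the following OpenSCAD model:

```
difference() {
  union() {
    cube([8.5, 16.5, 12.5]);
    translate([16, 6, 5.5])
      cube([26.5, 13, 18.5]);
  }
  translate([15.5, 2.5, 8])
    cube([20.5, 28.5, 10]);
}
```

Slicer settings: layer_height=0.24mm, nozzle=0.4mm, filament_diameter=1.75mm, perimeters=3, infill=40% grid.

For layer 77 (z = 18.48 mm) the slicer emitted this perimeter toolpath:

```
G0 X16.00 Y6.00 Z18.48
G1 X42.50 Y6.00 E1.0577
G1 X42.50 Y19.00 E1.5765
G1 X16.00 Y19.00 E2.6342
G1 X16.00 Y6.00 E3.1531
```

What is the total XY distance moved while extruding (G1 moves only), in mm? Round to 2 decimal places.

79.00 mm

Sum the Euclidean lengths of each G1 segment: total = 79.00 mm.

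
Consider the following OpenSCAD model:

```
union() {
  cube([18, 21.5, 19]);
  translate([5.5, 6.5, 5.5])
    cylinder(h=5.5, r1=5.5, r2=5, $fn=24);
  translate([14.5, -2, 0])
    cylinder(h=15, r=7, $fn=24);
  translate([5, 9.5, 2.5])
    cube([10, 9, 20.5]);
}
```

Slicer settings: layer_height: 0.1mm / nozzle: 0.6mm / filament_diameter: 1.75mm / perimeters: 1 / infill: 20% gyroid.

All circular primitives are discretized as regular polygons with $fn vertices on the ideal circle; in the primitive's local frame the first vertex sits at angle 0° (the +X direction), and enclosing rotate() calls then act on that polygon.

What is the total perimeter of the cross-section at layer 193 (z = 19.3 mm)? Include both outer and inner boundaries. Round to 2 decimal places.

At z = 19.3 mm: the cube is absent (z outside [0, 19]); the cone at (5.5, 6.5) is not intersected at this z (z outside [5.5, 11]); the cylinder at (14.5, -2) is absent (z outside [0, 15]); the cube at (5, 9.5) (footprint 10×9) is included at this height (perimeter 38.00 mm); Taking the union: only the 10×9 cube at (5, 9.5) is present, so the union is just that shape — boundary = 38.00 mm. Overall, the cross-section is a single solid region. Total boundary length (outer) = 38.00 mm.

38.00 mm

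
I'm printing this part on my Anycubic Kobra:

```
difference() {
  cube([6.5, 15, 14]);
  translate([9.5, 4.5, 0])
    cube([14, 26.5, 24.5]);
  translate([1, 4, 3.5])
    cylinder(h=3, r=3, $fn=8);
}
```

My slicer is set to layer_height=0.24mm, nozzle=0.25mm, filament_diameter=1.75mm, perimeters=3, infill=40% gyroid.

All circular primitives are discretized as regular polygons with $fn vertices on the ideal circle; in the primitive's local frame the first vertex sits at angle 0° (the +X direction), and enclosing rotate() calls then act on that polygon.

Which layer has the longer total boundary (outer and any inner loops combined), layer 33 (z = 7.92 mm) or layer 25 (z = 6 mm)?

Layer 33 (z = 7.92): the cube is present — its section is the full 6.5×15 rectangle (perimeter 43.00 mm); the cube at (9.5, 4.5) is present — its section is the full 14×26.5 rectangle (perimeter 81.00 mm); the cylinder at (1, 4) is absent (z outside [3.5, 6.5]); After the difference (first − rest): starting from the 6.5×15 cube, the 14×26.5 cube at (9.5, 4.5) misses the remaining region (no effect) — boundary = 43.00 mm. So its perimeter = 43.00 mm. Layer 25 (z = 6): the 6.5×15 cube contributes its full rectangle (perimeter 43.00 mm); the 14×26.5 cube at (9.5, 4.5) contributes its full rectangle (perimeter 81.00 mm); the r=3 cylinder at (1, 4) contributes a regular 8-gon of circumradius 3 (perimeter = 2·8·3.000·sin(180°/8) = 18.37 mm); After the difference (first − rest): starting from the 6.5×15 cube, the 14×26.5 cube at (9.5, 4.5) misses the remaining region (no effect); the r=3 cylinder at (1, 4) partially overlaps it — only the 18.31 mm² overlap (of its 25.46 mm²) is removed, clipping the outline — boundary = 49.18 mm. So its perimeter = 49.18 mm. Layer 25 is larger (49.18 vs 43.00 mm).

layer 25 (z = 6 mm)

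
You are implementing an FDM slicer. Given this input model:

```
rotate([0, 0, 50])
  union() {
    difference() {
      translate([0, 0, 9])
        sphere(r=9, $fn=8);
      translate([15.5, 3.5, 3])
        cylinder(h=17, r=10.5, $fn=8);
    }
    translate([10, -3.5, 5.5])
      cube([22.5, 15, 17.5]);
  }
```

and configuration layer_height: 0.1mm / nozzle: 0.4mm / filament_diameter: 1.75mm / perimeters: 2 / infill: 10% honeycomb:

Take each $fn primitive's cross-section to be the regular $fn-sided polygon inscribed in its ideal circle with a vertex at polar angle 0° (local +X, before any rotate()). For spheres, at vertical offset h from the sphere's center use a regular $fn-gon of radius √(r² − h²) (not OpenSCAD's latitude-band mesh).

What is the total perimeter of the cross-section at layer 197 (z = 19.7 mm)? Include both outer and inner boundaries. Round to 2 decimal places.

75.00 mm

At z = 19.7 mm: the sphere does not reach this height (|z−center|=10.700 > r=9); the r=10.5 cylinder at (15.5, 3.5) gives a regular 8-gon of circumradius 10.5 (constant along its height) (perimeter = 2·8·10.500·sin(180°/8) = 64.29 mm); Subtracting the remaining from the first: the first operand is absent here, so nothing remains; the 22.5×15 cube at (10, -3.5) contributes its full rectangle (perimeter 75.00 mm); Merging all regions: only the 22.5×15 cube at (10, -3.5) is present, so the union is just that shape — boundary = 75.00 mm; (rotated 50° about Z; rotation is an isometry so areas/perimeters/island counts are preserved). Overall, the cross-section is a single solid region. Total boundary length (outer) = 75.00 mm.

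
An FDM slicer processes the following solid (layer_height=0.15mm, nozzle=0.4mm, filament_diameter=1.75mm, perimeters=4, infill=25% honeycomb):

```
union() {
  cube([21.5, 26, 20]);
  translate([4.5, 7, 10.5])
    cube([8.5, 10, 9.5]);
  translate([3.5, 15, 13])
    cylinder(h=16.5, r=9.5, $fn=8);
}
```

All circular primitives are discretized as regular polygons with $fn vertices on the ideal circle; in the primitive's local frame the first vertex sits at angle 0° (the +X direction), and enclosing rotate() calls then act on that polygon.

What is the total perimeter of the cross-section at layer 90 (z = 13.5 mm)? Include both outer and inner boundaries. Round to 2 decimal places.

At z = 13.5 mm: the cube (footprint 21.5×26) is included at this height (perimeter 95.00 mm); the cube at (4.5, 7) is present — its section is the full 8.5×10 rectangle (perimeter 37.00 mm); the r=9.5 cylinder at (3.5, 15) contributes a regular 8-gon of circumradius 9.5 (perimeter = 2·8·9.500·sin(180°/8) = 58.17 mm); Taking the union: the regions partially overlap (shared area 274.06 mm²), so the edge portions inside another operand are dropped and the merged outline is re-measured after clipping — boundary = 100.41 mm. Overall, the cross-section is a single solid region. Total boundary length (outer) = 100.41 mm.

100.41 mm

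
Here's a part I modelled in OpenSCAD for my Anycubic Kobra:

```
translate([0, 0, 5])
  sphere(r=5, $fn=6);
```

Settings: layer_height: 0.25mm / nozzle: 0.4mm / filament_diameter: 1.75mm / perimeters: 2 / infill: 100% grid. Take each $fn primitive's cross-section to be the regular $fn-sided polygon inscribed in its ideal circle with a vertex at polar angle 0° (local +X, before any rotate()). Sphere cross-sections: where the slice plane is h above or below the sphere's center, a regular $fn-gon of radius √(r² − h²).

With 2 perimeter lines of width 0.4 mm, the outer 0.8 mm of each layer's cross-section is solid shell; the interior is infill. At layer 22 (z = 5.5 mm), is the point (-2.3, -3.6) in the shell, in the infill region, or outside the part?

shell

At z = 5.5 mm: the sphere: section is a regular 6-gon, circumradius = √(r²−h²) = √(5²−0.5²) = 4.975. Overall, the cross-section is a single solid region. The nearest boundary edge runs (-4.97, 0.00)→(-2.49, -4.31); distance from the point to it = 0.52 mm. The point is inside the cross-section, 0.52 mm from the nearest boundary — within the 0.8 mm shell band (2 × 0.4).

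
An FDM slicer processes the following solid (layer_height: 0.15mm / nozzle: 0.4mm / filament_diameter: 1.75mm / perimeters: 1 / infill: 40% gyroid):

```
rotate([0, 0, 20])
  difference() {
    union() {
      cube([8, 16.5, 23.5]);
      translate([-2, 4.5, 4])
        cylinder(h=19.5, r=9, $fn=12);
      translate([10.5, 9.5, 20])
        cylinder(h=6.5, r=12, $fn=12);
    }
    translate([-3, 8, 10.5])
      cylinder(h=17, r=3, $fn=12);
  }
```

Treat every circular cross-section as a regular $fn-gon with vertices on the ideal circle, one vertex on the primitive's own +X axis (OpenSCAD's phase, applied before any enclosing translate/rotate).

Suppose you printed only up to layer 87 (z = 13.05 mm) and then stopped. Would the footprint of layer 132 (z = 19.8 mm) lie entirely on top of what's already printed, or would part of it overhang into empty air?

Compare the two slices. At z = 13.05: the cube (footprint 8×16.5) is included at this height (area 132.00 mm²); the cylinder at (-2, 4.5): section is a regular 12-gon, circumradius r=9 (area = (12/2)·9.000²·sin(360°/12) = 243.00 mm²); the cylinder at (10.5, 9.5) is absent (z outside [20, 26.5]); Merging all regions: the regions partially overlap — summed areas 375.00 mm² minus the doubly-counted overlap 72.07 mm² gives 302.93 mm² — area = 302.93 mm²; the r=3 cylinder at (-3, 8) contributes a regular 12-gon of circumradius 3 (area = (12/2)·3.000²·sin(360°/12) = 27.00 mm²); Subtracting the remaining from the first: starting from that combined region (302.93 mm²), the r=3 cylinder at (-3, 8) lies wholly inside it (removes its full 27.00 mm² and its 18.63 mm outline becomes a hole wall) — area = 275.93 mm²; (whole slice rotated 20° about Z — lengths, areas and connectivity unchanged). At z = 19.8: the cube (footprint 8×16.5) is included at this height (area 132.00 mm²); the r=9 cylinder at (-2, 4.5) gives a regular 12-gon of circumradius 9 (constant along its height) (area = (12/2)·9.000²·sin(360°/12) = 243.00 mm²); the cylinder at (10.5, 9.5) does not reach this height (z outside [20, 26.5]); Combining (union): the regions partially overlap — summed areas 375.00 mm² minus the doubly-counted overlap 72.07 mm² gives 302.93 mm² — area = 302.93 mm²; the r=3 cylinder at (-3, 8) gives a regular 12-gon of circumradius 3 (constant along its height) (area = (12/2)·3.000²·sin(360°/12) = 27.00 mm²); After the difference (first − rest): starting from the result so far (302.93 mm²), the r=3 cylinder at (-3, 8) lies wholly inside it (removes its full 27.00 mm² and its 18.63 mm outline becomes a hole wall) — area = 275.93 mm²; (whole slice rotated 20° about Z — lengths, areas and connectivity unchanged). Checking containment: the cross-section at z = 19.8 is a subset of the cross-section at z = 13.05.

entirely on top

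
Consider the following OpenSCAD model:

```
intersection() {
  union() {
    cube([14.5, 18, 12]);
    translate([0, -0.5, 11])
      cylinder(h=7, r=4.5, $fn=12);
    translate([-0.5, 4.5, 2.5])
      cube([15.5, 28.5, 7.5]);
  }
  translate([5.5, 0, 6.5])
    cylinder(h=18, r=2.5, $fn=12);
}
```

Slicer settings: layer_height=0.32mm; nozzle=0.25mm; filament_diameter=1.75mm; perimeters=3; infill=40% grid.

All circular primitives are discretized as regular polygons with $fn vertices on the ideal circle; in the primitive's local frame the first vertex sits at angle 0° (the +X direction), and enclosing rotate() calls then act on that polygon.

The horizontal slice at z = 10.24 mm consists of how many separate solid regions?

At z = 10.24 mm: the cube (footprint 14.5×18) is included at this height; the cylinder at (0, -0.5) does not reach this height (z outside [11, 18]); the cube at (-0.5, 4.5) does not reach this height (z outside [2.5, 10]); Combining (union): only the 14.5×18 cube is present, so the union is just that shape — 1 connected region; the r=2.5 cylinder at (5.5, 0) contributes a regular 12-gon of circumradius 2.5; Taking the intersection: the r=2.5 cylinder at (5.5, 0) partially overlaps that combined region; clipping to the common part keeps 9.38 mm² — 1 connected region. The result has 1 disconnected region.

1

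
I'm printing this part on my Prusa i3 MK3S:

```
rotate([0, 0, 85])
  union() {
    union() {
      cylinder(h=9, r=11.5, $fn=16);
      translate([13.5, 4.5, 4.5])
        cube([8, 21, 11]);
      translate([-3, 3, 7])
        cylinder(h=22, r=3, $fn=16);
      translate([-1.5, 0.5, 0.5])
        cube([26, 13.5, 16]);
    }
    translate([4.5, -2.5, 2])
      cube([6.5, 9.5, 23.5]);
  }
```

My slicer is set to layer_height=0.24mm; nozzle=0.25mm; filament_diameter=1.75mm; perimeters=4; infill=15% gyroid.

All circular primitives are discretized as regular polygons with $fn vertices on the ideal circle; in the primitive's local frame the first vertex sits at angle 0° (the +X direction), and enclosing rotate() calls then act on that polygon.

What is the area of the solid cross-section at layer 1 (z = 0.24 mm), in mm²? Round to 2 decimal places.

At z = 0.24 mm: the r=11.5 cylinder gives a regular 16-gon of circumradius 11.5 (constant along its height) (area = (16/2)·11.500²·sin(360°/16) = 404.88 mm²); the cube at (13.5, 4.5) is absent (z outside [4.5, 15.5]); the cylinder at (-3, 3) is absent (z outside [7, 29]); the cube at (-1.5, 0.5) is not intersected at this z (z outside [0.5, 16.5]); Merging all regions: only the r=11.5 cylinder is present, so the union is just that shape — area = 404.88 mm²; the cube at (4.5, -2.5) is not intersected at this z (z outside [2, 25.5]); Merging all regions: only that combined region is present, so the union is just that shape — area = 404.88 mm²; (rotated 85° about Z; rotation is an isometry so areas/perimeters/island counts are preserved). Overall, the cross-section is a single solid region. Net area = 404.88 mm².

404.88 mm²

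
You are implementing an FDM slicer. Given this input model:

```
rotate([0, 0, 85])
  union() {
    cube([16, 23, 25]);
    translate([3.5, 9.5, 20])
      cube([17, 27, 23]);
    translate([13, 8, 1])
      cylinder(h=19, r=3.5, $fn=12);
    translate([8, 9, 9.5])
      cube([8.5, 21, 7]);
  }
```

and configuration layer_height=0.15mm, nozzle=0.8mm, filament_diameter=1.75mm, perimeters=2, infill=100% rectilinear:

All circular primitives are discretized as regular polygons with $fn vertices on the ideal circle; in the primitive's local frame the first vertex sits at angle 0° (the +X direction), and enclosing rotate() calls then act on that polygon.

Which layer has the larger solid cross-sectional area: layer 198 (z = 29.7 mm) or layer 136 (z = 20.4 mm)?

Layer 198 (z = 29.7): the cube is absent (z outside [0, 25]); the 17×27 cube at (3.5, 9.5) contributes its full rectangle (area 459.00 mm²); the cylinder at (13, 8) is not intersected at this z (z outside [1, 20]); the cube at (8, 9) is absent (z outside [9.5, 16.5]); Combining (union): only the 17×27 cube at (3.5, 9.5) is present, so the union is just that shape — area = 459.00 mm²; (rotated 85° about Z; rotation is an isometry so areas/perimeters/island counts are preserved). So its area = 459.00 mm². Layer 136 (z = 20.4): the cube is present — its section is the full 16×23 rectangle (area 368.00 mm²); the cube at (3.5, 9.5) (footprint 17×27) is included at this height (area 459.00 mm²); the cylinder at (13, 8) does not reach this height (z outside [1, 20]); the cube at (8, 9) is not intersected at this z (z outside [9.5, 16.5]); Combining (union): the regions partially overlap — summed areas 827.00 mm² minus the doubly-counted overlap 168.75 mm² gives 658.25 mm² — area = 658.25 mm²; (whole slice rotated 85° about Z — lengths, areas and connectivity unchanged). So its area = 658.25 mm². Layer 136 is larger (658.25 vs 459.00 mm²).

layer 136 (z = 20.4 mm)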